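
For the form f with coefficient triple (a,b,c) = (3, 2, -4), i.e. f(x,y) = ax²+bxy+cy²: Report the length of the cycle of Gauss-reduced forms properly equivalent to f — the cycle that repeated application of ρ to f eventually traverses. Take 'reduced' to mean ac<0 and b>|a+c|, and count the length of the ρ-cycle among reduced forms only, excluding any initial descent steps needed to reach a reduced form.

D = 52, ⌊√D⌋ = 7
river: ρ → (-4,6,1)
river: ρ → (1,6,-4)
river: ρ → (-4,2,3)
river: ρ → (3,4,-3)
river: ρ → (-3,2,4)
river: ρ → (4,6,-1)
river: ρ → (-1,6,4)
river: ρ → (4,2,-3)
river: ρ → (-3,4,3)
river: ρ → (3,2,-4)
ρ-cycle length = 10 (tail of 0 descent steps not counted)

10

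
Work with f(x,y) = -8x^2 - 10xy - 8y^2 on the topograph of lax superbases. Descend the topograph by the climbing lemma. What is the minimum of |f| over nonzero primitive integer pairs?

translate: b→-6 (≡10 mod 16), so (8,10,8)→(8,-6,6)
flip: (8,-6,6)→(6,6,8)
reduced (well bottom): (6,6,8) with a≤c, −a<b≤a
well minimum |f| = |-6| = 6 (negative-definite)

6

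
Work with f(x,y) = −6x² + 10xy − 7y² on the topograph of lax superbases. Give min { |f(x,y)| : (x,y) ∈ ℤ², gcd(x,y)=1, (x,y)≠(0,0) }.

translate: b→2 (≡-10 mod 12), so (6,-10,7)→(6,2,3)
flip: (6,2,3)→(3,-2,6)
reduced (well bottom): (3,-2,6) with a≤c, −a<b≤a
well minimum |f| = |-3| = 3 (negative-definite)

3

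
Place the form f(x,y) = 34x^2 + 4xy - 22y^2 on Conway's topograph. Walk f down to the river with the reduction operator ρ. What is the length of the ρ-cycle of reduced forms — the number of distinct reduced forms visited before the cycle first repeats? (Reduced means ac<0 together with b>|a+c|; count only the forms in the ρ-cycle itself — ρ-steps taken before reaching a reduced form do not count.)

D = 3008, ⌊√D⌋ = 54
descent: ρ → (-22,40,16)  [lands on river]
river: ρ → (16,24,-38)
river: ρ → (-38,52,2)
river: ρ → (2,52,-38)
river: ρ → (-38,24,16)
river: ρ → (16,40,-22)
river: ρ → (-22,48,8)
river: ρ → (8,48,-22)
ρ-cycle length = 8 (tail of 1 descent step not counted)

8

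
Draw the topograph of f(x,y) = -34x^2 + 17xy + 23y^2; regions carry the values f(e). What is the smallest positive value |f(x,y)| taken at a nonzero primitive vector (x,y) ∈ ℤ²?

river: ρ → (23,29,-28)
river: ρ → (-28,27,24)
river: ρ → (24,21,-31)
river: ρ → (-31,41,14)
river: ρ → (14,43,-28)
river: ρ → (-28,13,29)
river: ρ → (29,45,-12)
river: ρ → (-12,51,17)
river: ρ → (17,51,-12)
river: ρ → (-12,45,29)
river: ρ → (29,13,-28)
river: ρ → (-28,43,14)
river: ρ → (14,41,-31)
river: ρ → (-31,21,24)
river: ρ → (24,27,-28)
river: ρ → (-28,29,23)
river: ρ → (23,17,-34)
river: ρ → (-34,51,6)
river: ρ → (6,57,-7)
river: ρ → (-7,55,14)
river: ρ → (14,57,-3)
river: ρ → (-3,57,14)
river: ρ → (14,55,-7)
river: ρ → (-7,57,6)
river: ρ → (6,51,-34)
river: ρ → (-34,17,23)
closes: descent 0, river 26
min |a| on river = 3

3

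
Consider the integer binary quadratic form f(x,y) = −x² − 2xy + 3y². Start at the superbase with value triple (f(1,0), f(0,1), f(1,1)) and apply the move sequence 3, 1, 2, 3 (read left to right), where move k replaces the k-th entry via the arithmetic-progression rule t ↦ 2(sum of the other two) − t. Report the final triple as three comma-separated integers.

start (-1,3,0) = (f(1,0),f(0,1),f(1,1))
replace slot 3: 2·((-1)+3) − 0 = 4 → (-1,3,4)
replace slot 1: 2·(3+4) − (-1) = 15 → (15,3,4)
replace slot 2: 2·(15+4) − 3 = 35 → (15,35,4)
replace slot 3: 2·(15+35) − 4 = 96 → (15,35,96)

15,35,96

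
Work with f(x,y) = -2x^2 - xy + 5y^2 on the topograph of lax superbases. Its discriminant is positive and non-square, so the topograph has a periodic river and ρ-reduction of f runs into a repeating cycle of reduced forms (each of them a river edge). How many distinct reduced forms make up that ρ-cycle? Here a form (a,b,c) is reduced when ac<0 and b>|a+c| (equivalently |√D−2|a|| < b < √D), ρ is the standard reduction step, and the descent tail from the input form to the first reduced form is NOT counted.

D = 41, ⌊√D⌋ = 6
descent: ρ → (5,1,-2)
descent: ρ → (-2,3,4)  [lands on river]
river: ρ → (4,5,-1)
river: ρ → (-1,5,4)
river: ρ → (4,3,-2)
river: ρ → (-2,5,2)
river: ρ → (2,3,-4)
river: ρ → (-4,5,1)
river: ρ → (1,5,-4)
river: ρ → (-4,3,2)
river: ρ → (2,5,-2)
ρ-cycle length = 10 (tail of 2 descent steps not counted)

10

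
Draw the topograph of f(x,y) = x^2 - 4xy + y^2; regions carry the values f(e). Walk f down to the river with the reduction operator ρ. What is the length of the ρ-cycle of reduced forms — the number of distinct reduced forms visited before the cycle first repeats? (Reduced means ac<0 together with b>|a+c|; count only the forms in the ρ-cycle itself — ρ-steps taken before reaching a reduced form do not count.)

D = 12, ⌊√D⌋ = 3
descent: ρ → (1,2,-2)  [lands on river]
river: ρ → (-2,2,1)
ρ-cycle length = 2 (tail of 1 descent step not counted)

2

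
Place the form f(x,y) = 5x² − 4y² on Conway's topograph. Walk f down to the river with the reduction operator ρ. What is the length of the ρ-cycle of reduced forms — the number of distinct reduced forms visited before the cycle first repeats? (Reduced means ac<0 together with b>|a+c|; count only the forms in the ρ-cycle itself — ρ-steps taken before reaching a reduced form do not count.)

D = 80, ⌊√D⌋ = 8
descent: ρ → (-4,8,1)  [lands on river]
river: ρ → (1,8,-4)
ρ-cycle length = 2 (tail of 1 descent step not counted)

2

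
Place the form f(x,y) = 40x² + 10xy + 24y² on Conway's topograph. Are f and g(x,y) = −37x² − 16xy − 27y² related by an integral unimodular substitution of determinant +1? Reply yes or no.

D₁ = -3740, D₂ = -3740
f: flip: (40,10,24)→(24,-10,40)
f: reduced (well bottom): (24,-10,40) with a≤c, −a<b≤a
g is negative-definite; reduce −g:
−g: flip: (37,16,27)→(27,-16,37)
−g: reduced (well bottom): (27,-16,37) with a≤c, −a<b≤a
flip sign back: reduced form of g is (-27,16,-37)
reduced forms (24, -10, 40) vs (-27, 16, -37) ⇒ inequivalent

no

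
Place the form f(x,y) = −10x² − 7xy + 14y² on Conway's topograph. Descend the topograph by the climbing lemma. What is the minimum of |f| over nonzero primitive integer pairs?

descent: ρ → (14,7,-10)  [lands on river]
river: ρ → (-10,13,11)
river: ρ → (11,9,-12)
river: ρ → (-12,15,8)
river: ρ → (8,17,-10)
river: ρ → (-10,23,2)
river: ρ → (2,21,-21)
river: ρ → (-21,21,2)
river: ρ → (2,23,-10)
river: ρ → (-10,17,8)
river: ρ → (8,15,-12)
river: ρ → (-12,9,11)
river: ρ → (11,13,-10)
river: ρ → (-10,7,14)
river: ρ → (14,21,-3)
river: ρ → (-3,21,14)
closes: descent 1, river 16
min |a| on river = 2

2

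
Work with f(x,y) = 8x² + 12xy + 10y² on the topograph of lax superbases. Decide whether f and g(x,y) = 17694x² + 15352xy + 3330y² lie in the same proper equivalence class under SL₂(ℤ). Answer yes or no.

D₁ = -176, D₂ = -176
f: translate: b→-4 (≡12 mod 16), so (8,12,10)→(8,-4,6)
f: flip: (8,-4,6)→(6,4,8)
f: reduced (well bottom): (6,4,8) with a≤c, −a<b≤a
g: flip: (17694,15352,3330)→(3330,-15352,17694)
g: translate: b→-2032 (≡-15352 mod 6660), so (3330,-15352,17694)→(3330,-2032,310)
g: flip: (3330,-2032,310)→(310,2032,3330)
g: translate: b→172 (≡2032 mod 620), so (310,2032,3330)→(310,172,24)
g: flip: (310,172,24)→(24,-172,310)
g: translate: b→20 (≡-172 mod 48), so (24,-172,310)→(24,20,6)
g: flip: (24,20,6)→(6,-20,24)
g: translate: b→4 (≡-20 mod 12), so (6,-20,24)→(6,4,8)
g: reduced (well bottom): (6,4,8) with a≤c, −a<b≤a
reduced forms (6, 4, 8) vs (6, 4, 8) ⇒ equivalent

yes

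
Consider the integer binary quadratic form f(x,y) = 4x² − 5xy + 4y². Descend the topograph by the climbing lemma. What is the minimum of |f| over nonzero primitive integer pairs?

translate: b→3 (≡-5 mod 8), so (4,-5,4)→(4,3,3)
flip: (4,3,3)→(3,-3,4)
translate: b→3 (≡-3 mod 6), so (3,-3,4)→(3,3,4)
reduced (well bottom): (3,3,4) with a≤c, −a<b≤a
well minimum = a = 3

3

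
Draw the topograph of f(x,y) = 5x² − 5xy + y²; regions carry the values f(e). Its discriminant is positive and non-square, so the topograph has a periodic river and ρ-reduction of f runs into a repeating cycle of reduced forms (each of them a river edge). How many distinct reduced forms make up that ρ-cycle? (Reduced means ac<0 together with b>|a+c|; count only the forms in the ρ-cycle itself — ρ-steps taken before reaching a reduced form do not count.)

D = 5, ⌊√D⌋ = 2
descent: ρ → (1,1,-1)  [lands on river]
river: ρ → (-1,1,1)
ρ-cycle length = 2 (tail of 1 descent step not counted)

2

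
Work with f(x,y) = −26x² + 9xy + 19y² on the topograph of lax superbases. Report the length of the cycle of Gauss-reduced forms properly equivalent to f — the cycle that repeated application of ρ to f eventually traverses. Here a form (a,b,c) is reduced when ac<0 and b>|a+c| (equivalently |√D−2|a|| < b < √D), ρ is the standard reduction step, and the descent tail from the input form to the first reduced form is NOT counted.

D = 2057, ⌊√D⌋ = 45
river: ρ → (19,29,-16)
river: ρ → (-16,35,13)
river: ρ → (13,43,-4)
river: ρ → (-4,45,2)
river: ρ → (2,43,-26)
river: ρ → (-26,9,19)
ρ-cycle length = 6 (tail of 0 descent steps not counted)

6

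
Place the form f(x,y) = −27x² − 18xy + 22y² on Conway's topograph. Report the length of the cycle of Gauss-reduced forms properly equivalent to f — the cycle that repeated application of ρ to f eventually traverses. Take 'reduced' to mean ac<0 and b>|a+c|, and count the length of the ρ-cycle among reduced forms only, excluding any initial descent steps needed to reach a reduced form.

D = 2700, ⌊√D⌋ = 51
descent: ρ → (22,18,-27)  [lands on river]
river: ρ → (-27,36,13)
river: ρ → (13,42,-18)
river: ρ → (-18,30,25)
river: ρ → (25,20,-23)
river: ρ → (-23,26,22)
ρ-cycle length = 6 (tail of 1 descent step not counted)

6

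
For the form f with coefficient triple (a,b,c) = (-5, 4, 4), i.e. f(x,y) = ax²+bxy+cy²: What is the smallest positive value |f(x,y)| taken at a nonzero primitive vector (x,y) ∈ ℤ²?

river: ρ → (4,4,-5)
river: ρ → (-5,6,3)
river: ρ → (3,6,-5)
river: ρ → (-5,4,4)
closes: descent 0, river 4
min |a| on river = 3

3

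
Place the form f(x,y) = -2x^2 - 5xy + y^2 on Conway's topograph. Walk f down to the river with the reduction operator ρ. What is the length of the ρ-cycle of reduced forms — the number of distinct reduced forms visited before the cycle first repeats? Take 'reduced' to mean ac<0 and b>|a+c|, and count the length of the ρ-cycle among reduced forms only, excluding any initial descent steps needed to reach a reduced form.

D = 33, ⌊√D⌋ = 5
descent: ρ → (1,5,-2)  [lands on river]
river: ρ → (-2,3,3)
river: ρ → (3,3,-2)
river: ρ → (-2,5,1)
ρ-cycle length = 4 (tail of 1 descent step not counted)

4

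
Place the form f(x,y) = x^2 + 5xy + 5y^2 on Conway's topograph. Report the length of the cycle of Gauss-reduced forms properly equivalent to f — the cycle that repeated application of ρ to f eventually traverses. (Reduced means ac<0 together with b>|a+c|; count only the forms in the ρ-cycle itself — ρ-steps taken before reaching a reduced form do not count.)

D = 5, ⌊√D⌋ = 2
descent: ρ → (5,5,1)
descent: ρ → (1,1,-1)  [lands on river]
river: ρ → (-1,1,1)
ρ-cycle length = 2 (tail of 2 descent steps not counted)

2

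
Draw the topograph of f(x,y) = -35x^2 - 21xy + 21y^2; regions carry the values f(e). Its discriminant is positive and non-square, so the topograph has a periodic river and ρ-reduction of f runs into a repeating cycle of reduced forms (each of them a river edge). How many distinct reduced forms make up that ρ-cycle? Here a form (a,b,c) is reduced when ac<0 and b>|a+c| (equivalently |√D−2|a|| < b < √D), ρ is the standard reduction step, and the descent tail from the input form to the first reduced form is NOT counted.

D = 3381, ⌊√D⌋ = 58
descent: ρ → (21,21,-35)  [lands on river]
river: ρ → (-35,49,7)
river: ρ → (7,49,-35)
river: ρ → (-35,21,21)
ρ-cycle length = 4 (tail of 1 descent step not counted)

4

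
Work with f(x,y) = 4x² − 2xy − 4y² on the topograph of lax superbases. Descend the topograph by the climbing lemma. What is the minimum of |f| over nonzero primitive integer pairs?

descent: ρ → (-4,2,4)  [lands on river]
river: ρ → (4,6,-2)
river: ρ → (-2,6,4)
river: ρ → (4,2,-4)
river: ρ → (-4,6,2)
river: ρ → (2,6,-4)
closes: descent 1, river 6
min |a| on river = 2

2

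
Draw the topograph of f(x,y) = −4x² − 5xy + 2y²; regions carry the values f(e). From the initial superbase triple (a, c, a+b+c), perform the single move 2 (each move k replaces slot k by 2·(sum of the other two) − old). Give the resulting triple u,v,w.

start (-4,2,-7) = (f(1,0),f(0,1),f(1,1))
replace slot 2: 2·((-4)+(-7)) − 2 = -24 → (-4,-24,-7)

-4,-24,-7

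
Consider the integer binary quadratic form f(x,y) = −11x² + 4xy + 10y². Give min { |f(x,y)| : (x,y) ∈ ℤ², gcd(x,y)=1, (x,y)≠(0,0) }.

river: ρ → (10,16,-5)
river: ρ → (-5,14,13)
river: ρ → (13,12,-6)
river: ρ → (-6,12,13)
river: ρ → (13,14,-5)
river: ρ → (-5,16,10)
river: ρ → (10,4,-11)
river: ρ → (-11,18,3)
river: ρ → (3,18,-11)
river: ρ → (-11,4,10)
closes: descent 0, river 10
min |a| on river = 3

3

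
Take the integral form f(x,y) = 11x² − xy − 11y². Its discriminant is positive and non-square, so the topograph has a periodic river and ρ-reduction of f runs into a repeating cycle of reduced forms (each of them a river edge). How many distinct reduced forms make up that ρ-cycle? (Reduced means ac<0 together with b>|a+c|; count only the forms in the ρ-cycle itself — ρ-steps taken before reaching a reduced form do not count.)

D = 485, ⌊√D⌋ = 22
descent: ρ → (-11,1,11)  [lands on river]
river: ρ → (11,21,-1)
river: ρ → (-1,21,11)
river: ρ → (11,1,-11)
river: ρ → (-11,21,1)
river: ρ → (1,21,-11)
ρ-cycle length = 6 (tail of 1 descent step not counted)

6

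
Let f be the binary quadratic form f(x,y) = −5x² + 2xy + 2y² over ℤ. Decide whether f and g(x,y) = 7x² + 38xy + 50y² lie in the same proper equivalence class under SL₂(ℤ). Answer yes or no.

D₁ = 44, D₂ = 44
river cycle of f (length 2): (2, 6, -1), (-1, 6, 2)
river cycle of g (length 2): (-1, 6, 2), (2, 6, -1)
cycles coincide ⇒ equivalent

yes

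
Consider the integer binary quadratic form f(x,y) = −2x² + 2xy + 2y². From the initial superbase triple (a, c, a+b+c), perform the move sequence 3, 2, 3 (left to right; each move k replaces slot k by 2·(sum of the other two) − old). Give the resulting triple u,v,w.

start (-2,2,2) = (f(1,0),f(0,1),f(1,1))
replace slot 3: 2·((-2)+2) − 2 = -2 → (-2,2,-2)
replace slot 2: 2·((-2)+(-2)) − 2 = -10 → (-2,-10,-2)
replace slot 3: 2·((-2)+(-10)) − (-2) = -22 → (-2,-10,-22)

-2,-10,-22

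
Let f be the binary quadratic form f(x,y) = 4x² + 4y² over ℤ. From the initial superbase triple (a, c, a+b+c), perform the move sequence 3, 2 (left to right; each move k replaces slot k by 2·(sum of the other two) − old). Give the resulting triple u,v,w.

start (4,4,8) = (f(1,0),f(0,1),f(1,1))
replace slot 3: 2·(4+4) − 8 = 8 → (4,4,8)
replace slot 2: 2·(4+8) − 4 = 20 → (4,20,8)

4,20,8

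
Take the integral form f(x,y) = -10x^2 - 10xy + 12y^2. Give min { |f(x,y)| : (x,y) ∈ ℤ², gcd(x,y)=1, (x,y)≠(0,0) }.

descent: ρ → (12,10,-10)  [lands on river]
river: ρ → (-10,10,12)
river: ρ → (12,14,-8)
river: ρ → (-8,18,8)
river: ρ → (8,14,-12)
river: ρ → (-12,10,10)
river: ρ → (10,10,-12)
river: ρ → (-12,14,8)
river: ρ → (8,18,-8)
river: ρ → (-8,14,12)
closes: descent 1, river 10
min |a| on river = 8

8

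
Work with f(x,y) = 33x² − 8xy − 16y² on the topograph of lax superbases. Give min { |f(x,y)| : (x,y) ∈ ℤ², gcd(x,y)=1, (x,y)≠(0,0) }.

descent: ρ → (-16,40,9)  [lands on river]
river: ρ → (9,32,-32)
river: ρ → (-32,32,9)
river: ρ → (9,40,-16)
river: ρ → (-16,24,25)
river: ρ → (25,26,-15)
river: ρ → (-15,34,17)
river: ρ → (17,34,-15)
river: ρ → (-15,26,25)
river: ρ → (25,24,-16)
closes: descent 1, river 10
min |a| on river = 9

9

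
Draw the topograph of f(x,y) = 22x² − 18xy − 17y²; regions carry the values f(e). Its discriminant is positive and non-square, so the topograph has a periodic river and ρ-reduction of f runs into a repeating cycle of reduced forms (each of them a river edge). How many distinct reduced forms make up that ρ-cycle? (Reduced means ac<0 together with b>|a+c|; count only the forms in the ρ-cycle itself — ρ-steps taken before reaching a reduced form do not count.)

D = 1820, ⌊√D⌋ = 42
descent: ρ → (-17,18,22)  [lands on river]
river: ρ → (22,26,-13)
river: ρ → (-13,26,22)
river: ρ → (22,18,-17)
river: ρ → (-17,16,23)
river: ρ → (23,30,-10)
river: ρ → (-10,30,23)
river: ρ → (23,16,-17)
ρ-cycle length = 8 (tail of 1 descent step not counted)

8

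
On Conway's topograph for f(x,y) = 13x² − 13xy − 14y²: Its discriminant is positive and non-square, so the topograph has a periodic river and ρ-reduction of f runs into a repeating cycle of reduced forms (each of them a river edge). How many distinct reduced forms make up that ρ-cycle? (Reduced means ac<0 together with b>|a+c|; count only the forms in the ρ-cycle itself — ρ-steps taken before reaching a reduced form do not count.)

D = 897, ⌊√D⌋ = 29
descent: ρ → (-14,13,13)  [lands on river]
river: ρ → (13,13,-14)
river: ρ → (-14,15,12)
river: ρ → (12,9,-17)
river: ρ → (-17,25,4)
river: ρ → (4,23,-23)
river: ρ → (-23,23,4)
river: ρ → (4,25,-17)
river: ρ → (-17,9,12)
river: ρ → (12,15,-14)
ρ-cycle length = 10 (tail of 1 descent step not counted)

10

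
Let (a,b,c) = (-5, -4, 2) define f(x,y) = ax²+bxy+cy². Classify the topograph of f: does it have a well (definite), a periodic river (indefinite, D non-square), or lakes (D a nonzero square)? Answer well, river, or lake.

D = b²−4ac = (-4)² − 4·(-5)·2 = 56
D > 0 non-square ⇒ indefinite ⇒ periodic river

river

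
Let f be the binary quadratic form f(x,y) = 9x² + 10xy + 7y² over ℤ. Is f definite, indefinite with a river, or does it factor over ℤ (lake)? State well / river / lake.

D = b²−4ac = 10² − 4·9·7 = -152
D < 0 ⇒ definite ⇒ every region one sign ⇒ single well

well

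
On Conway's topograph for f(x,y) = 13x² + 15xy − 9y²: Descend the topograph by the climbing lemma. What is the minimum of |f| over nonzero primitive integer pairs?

river: ρ → (-9,21,7)
river: ρ → (7,21,-9)
river: ρ → (-9,15,13)
river: ρ → (13,11,-11)
river: ρ → (-11,11,13)
river: ρ → (13,15,-9)
closes: descent 0, river 6
min |a| on river = 7

7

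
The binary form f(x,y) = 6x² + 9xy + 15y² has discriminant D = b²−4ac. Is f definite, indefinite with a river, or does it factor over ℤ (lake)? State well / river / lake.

D = b²−4ac = 9² − 4·6·15 = -279
D < 0 ⇒ definite ⇒ every region one sign ⇒ single well

well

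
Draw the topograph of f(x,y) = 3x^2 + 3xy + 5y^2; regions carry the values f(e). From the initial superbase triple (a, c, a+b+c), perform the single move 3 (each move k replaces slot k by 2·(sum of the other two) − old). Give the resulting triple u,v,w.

start (3,5,11) = (f(1,0),f(0,1),f(1,1))
replace slot 3: 2·(3+5) − 11 = 5 → (3,5,5)

3,5,5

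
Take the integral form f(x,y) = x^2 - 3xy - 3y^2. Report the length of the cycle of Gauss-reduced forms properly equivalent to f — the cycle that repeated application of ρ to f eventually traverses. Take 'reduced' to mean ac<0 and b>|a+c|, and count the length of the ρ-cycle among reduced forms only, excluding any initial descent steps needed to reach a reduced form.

D = 21, ⌊√D⌋ = 4
descent: ρ → (-3,3,1)  [lands on river]
river: ρ → (1,3,-3)
ρ-cycle length = 2 (tail of 1 descent step not counted)

2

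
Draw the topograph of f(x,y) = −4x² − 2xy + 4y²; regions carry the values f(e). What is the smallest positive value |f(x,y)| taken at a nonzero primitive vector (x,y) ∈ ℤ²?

descent: ρ → (4,2,-4)  [lands on river]
river: ρ → (-4,6,2)
river: ρ → (2,6,-4)
river: ρ → (-4,2,4)
river: ρ → (4,6,-2)
river: ρ → (-2,6,4)
closes: descent 1, river 6
min |a| on river = 2

2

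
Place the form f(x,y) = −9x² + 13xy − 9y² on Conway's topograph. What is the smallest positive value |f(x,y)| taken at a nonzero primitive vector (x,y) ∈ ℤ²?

translate: b→5 (≡-13 mod 18), so (9,-13,9)→(9,5,5)
flip: (9,5,5)→(5,-5,9)
translate: b→5 (≡-5 mod 10), so (5,-5,9)→(5,5,9)
reduced (well bottom): (5,5,9) with a≤c, −a<b≤a
well minimum |f| = |-5| = 5 (negative-definite)

5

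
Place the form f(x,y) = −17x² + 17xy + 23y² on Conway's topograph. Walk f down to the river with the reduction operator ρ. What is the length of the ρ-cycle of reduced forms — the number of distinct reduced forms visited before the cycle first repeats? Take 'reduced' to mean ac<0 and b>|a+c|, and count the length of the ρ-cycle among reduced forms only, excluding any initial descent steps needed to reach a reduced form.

D = 1853, ⌊√D⌋ = 43
river: ρ → (23,29,-11)
river: ρ → (-11,37,11)
river: ρ → (11,29,-23)
river: ρ → (-23,17,17)
river: ρ → (17,17,-23)
river: ρ → (-23,29,11)
river: ρ → (11,37,-11)
river: ρ → (-11,29,23)
river: ρ → (23,17,-17)
river: ρ → (-17,17,23)
ρ-cycle length = 10 (tail of 0 descent steps not counted)

10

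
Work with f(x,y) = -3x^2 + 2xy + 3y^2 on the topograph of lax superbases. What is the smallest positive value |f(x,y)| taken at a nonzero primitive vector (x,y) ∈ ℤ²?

river: ρ → (3,4,-2)
river: ρ → (-2,4,3)
river: ρ → (3,2,-3)
river: ρ → (-3,4,2)
river: ρ → (2,4,-3)
river: ρ → (-3,2,3)
closes: descent 0, river 6
min |a| on river = 2

2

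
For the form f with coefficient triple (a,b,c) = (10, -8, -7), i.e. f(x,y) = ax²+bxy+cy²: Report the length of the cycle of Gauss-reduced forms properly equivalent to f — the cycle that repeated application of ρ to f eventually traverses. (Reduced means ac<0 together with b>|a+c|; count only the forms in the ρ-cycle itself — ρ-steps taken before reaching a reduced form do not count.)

D = 344, ⌊√D⌋ = 18
descent: ρ → (-7,8,10)  [lands on river]
river: ρ → (10,12,-5)
river: ρ → (-5,18,1)
river: ρ → (1,18,-5)
river: ρ → (-5,12,10)
river: ρ → (10,8,-7)
river: ρ → (-7,6,11)
river: ρ → (11,16,-2)
river: ρ → (-2,16,11)
river: ρ → (11,6,-7)
ρ-cycle length = 10 (tail of 1 descent step not counted)

10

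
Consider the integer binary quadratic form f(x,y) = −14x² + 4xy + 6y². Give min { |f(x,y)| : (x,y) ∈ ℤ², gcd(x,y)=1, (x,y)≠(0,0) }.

descent: ρ → (6,8,-12)  [lands on river]
river: ρ → (-12,16,2)
river: ρ → (2,16,-12)
river: ρ → (-12,8,6)
river: ρ → (6,16,-4)
river: ρ → (-4,16,6)
closes: descent 1, river 6
min |a| on river = 2

2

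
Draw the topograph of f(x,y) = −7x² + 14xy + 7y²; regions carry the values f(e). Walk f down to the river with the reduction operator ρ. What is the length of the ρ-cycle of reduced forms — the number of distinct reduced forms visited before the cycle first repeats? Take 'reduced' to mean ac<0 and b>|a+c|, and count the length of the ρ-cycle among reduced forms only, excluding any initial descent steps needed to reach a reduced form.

D = 392, ⌊√D⌋ = 19
river: ρ → (7,14,-7)
river: ρ → (-7,14,7)
ρ-cycle length = 2 (tail of 0 descent steps not counted)

2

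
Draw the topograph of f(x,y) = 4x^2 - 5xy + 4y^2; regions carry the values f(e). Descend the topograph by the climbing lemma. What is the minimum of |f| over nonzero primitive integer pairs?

translate: b→3 (≡-5 mod 8), so (4,-5,4)→(4,3,3)
flip: (4,3,3)→(3,-3,4)
translate: b→3 (≡-3 mod 6), so (3,-3,4)→(3,3,4)
reduced (well bottom): (3,3,4) with a≤c, −a<b≤a
well minimum = a = 3

3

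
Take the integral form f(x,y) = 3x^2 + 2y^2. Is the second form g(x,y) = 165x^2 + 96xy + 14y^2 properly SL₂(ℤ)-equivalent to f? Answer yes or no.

D₁ = -24, D₂ = -24
f: flip: (3,0,2)→(2,0,3)
f: reduced (well bottom): (2,0,3) with a≤c, −a<b≤a
g: flip: (165,96,14)→(14,-96,165)
g: translate: b→-12 (≡-96 mod 28), so (14,-96,165)→(14,-12,3)
g: flip: (14,-12,3)→(3,12,14)
g: translate: b→0 (≡12 mod 6), so (3,12,14)→(3,0,2)
g: flip: (3,0,2)→(2,0,3)
g: reduced (well bottom): (2,0,3) with a≤c, −a<b≤a
reduced forms (2, 0, 3) vs (2, 0, 3) ⇒ equivalent

yes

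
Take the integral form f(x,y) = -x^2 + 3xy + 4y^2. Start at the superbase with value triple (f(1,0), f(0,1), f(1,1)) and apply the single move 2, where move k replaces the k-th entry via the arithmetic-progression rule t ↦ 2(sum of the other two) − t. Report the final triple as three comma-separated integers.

start (-1,4,6) = (f(1,0),f(0,1),f(1,1))
replace slot 2: 2·((-1)+6) − 4 = 6 → (-1,6,6)

-1,6,6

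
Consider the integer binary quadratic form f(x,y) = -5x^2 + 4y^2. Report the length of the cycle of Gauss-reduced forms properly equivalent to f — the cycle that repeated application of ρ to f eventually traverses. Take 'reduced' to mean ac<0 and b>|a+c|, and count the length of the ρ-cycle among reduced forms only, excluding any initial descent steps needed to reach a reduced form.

D = 80, ⌊√D⌋ = 8
descent: ρ → (4,8,-1)  [lands on river]
river: ρ → (-1,8,4)
ρ-cycle length = 2 (tail of 1 descent step not counted)

2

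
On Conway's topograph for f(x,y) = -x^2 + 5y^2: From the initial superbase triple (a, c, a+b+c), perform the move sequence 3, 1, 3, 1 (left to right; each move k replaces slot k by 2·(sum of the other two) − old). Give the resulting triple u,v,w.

start (-1,5,4) = (f(1,0),f(0,1),f(1,1))
replace slot 3: 2·((-1)+5) − 4 = 4 → (-1,5,4)
replace slot 1: 2·(5+4) − (-1) = 19 → (19,5,4)
replace slot 3: 2·(19+5) − 4 = 44 → (19,5,44)
replace slot 1: 2·(5+44) − 19 = 79 → (79,5,44)

79,5,44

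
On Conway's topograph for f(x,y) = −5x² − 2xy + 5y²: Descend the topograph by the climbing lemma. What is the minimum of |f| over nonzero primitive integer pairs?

descent: ρ → (5,2,-5)  [lands on river]
river: ρ → (-5,8,2)
river: ρ → (2,8,-5)
river: ρ → (-5,2,5)
river: ρ → (5,8,-2)
river: ρ → (-2,8,5)
closes: descent 1, river 6
min |a| on river = 2

2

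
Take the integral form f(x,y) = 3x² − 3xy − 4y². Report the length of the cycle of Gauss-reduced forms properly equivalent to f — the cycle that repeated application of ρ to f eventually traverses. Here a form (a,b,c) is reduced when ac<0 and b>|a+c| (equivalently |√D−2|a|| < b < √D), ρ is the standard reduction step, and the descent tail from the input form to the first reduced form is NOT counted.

D = 57, ⌊√D⌋ = 7
descent: ρ → (-4,3,3)  [lands on river]
river: ρ → (3,3,-4)
river: ρ → (-4,5,2)
river: ρ → (2,7,-1)
river: ρ → (-1,7,2)
river: ρ → (2,5,-4)
ρ-cycle length = 6 (tail of 1 descent step not counted)

6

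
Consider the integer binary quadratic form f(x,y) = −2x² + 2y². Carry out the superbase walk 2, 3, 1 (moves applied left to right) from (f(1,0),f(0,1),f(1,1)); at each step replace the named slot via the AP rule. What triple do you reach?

start (-2,2,0) = (f(1,0),f(0,1),f(1,1))
replace slot 2: 2·((-2)+0) − 2 = -6 → (-2,-6,0)
replace slot 3: 2·((-2)+(-6)) − 0 = -16 → (-2,-6,-16)
replace slot 1: 2·((-6)+(-16)) − (-2) = -42 → (-42,-6,-16)

-42,-6,-16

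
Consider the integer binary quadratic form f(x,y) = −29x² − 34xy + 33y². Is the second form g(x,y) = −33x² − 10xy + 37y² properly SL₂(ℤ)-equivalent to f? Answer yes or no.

D₁ = 4984, D₂ = 4984
river cycle of f (length 32): (33, 34, -29), (-29, 24, 38), (38, 52, -15), (-15, 68, 6), (6, 64, -37), (-37, 10, 33), (33, 56, -14), (-14, 56, 33), (33, 10, -37), (-37, 64, 6), … (22 more)
river cycle of g (length 32): (37, 10, -33), (-33, 56, 14), (14, 56, -33), (-33, 10, 37), (37, 64, -6), (-6, 68, 15), (15, 52, -38), (-38, 24, 29), (29, 34, -33), (-33, 32, 30), … (22 more)
cycles differ ⇒ inequivalent

no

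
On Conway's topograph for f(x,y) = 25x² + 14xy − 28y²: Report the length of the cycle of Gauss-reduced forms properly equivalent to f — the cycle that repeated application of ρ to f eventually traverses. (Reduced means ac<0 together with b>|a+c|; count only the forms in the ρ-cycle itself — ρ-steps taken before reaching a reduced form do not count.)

D = 2996, ⌊√D⌋ = 54
river: ρ → (-28,42,11)
river: ρ → (11,46,-20)
river: ρ → (-20,34,23)
river: ρ → (23,12,-31)
river: ρ → (-31,50,4)
river: ρ → (4,54,-5)
river: ρ → (-5,46,44)
river: ρ → (44,42,-7)
river: ρ → (-7,42,44)
river: ρ → (44,46,-5)
river: ρ → (-5,54,4)
river: ρ → (4,50,-31)
river: ρ → (-31,12,23)
river: ρ → (23,34,-20)
river: ρ → (-20,46,11)
river: ρ → (11,42,-28)
river: ρ → (-28,14,25)
river: ρ → (25,36,-17)
river: ρ → (-17,32,29)
river: ρ → (29,26,-20)
river: ρ → (-20,54,1)
river: ρ → (1,54,-20)
river: ρ → (-20,26,29)
river: ρ → (29,32,-17)
river: ρ → (-17,36,25)
river: ρ → (25,14,-28)
ρ-cycle length = 26 (tail of 0 descent steps not counted)

26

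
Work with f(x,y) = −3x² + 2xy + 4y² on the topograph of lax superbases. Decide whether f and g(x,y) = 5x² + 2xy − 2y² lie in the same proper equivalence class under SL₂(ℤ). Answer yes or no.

D₁ = 52, D₂ = 44
discriminants differ ⇒ not SL₂(ℤ)-equivalent

no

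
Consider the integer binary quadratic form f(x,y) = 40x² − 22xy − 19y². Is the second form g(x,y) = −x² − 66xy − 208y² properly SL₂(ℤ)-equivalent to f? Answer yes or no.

D₁ = 3524, D₂ = 3524
river cycle of f (length 50): (-19, 22, 40), (40, 58, -1), (-1, 58, 40), (40, 22, -19), (-19, 54, 8), (8, 58, -5), (-5, 52, 41), (41, 30, -16), (-16, 34, 37), (37, 40, -13), … (40 more)
river cycle of g (length 50): (-1, 58, 40), (40, 22, -19), (-19, 54, 8), (8, 58, -5), (-5, 52, 41), (41, 30, -16), (-16, 34, 37), (37, 40, -13), (-13, 38, 40), (40, 42, -11), … (40 more)
cycles coincide ⇒ equivalent

yes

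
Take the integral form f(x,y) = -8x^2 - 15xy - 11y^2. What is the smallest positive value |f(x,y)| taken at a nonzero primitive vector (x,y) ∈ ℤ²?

translate: b→-1 (≡15 mod 16), so (8,15,11)→(8,-1,4)
flip: (8,-1,4)→(4,1,8)
reduced (well bottom): (4,1,8) with a≤c, −a<b≤a
well minimum |f| = |-4| = 4 (negative-definite)

4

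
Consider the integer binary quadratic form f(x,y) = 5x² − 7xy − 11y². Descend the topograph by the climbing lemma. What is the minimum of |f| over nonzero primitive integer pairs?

descent: ρ → (-11,7,5)  [lands on river]
river: ρ → (5,13,-5)
river: ρ → (-5,7,11)
river: ρ → (11,15,-1)
river: ρ → (-1,15,11)
river: ρ → (11,7,-5)
river: ρ → (-5,13,5)
river: ρ → (5,7,-11)
river: ρ → (-11,15,1)
river: ρ → (1,15,-11)
closes: descent 1, river 10
min |a| on river = 1

1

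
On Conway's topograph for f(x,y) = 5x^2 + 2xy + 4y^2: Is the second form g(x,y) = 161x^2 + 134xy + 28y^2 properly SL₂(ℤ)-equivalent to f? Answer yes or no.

D₁ = -76, D₂ = -76
f: flip: (5,2,4)→(4,-2,5)
f: reduced (well bottom): (4,-2,5) with a≤c, −a<b≤a
g: flip: (161,134,28)→(28,-134,161)
g: translate: b→-22 (≡-134 mod 56), so (28,-134,161)→(28,-22,5)
g: flip: (28,-22,5)→(5,22,28)
g: translate: b→2 (≡22 mod 10), so (5,22,28)→(5,2,4)
g: flip: (5,2,4)→(4,-2,5)
g: reduced (well bottom): (4,-2,5) with a≤c, −a<b≤a
reduced forms (4, -2, 5) vs (4, -2, 5) ⇒ equivalent

yes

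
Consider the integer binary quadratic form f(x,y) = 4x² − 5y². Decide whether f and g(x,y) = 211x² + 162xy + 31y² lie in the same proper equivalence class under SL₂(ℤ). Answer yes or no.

D₁ = 80, D₂ = 80
river cycle of f (length 2): (4, 8, -1), (-1, 8, 4)
river cycle of g (length 2): (4, 8, -1), (-1, 8, 4)
cycles coincide ⇒ equivalent

yes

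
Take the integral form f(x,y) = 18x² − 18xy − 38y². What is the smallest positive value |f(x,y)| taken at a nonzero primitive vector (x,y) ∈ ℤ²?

descent: ρ → (-38,18,18)
descent: ρ → (18,54,-2)  [lands on river]
river: ρ → (-2,54,18)
closes: descent 2, river 2
min |a| on river = 2

2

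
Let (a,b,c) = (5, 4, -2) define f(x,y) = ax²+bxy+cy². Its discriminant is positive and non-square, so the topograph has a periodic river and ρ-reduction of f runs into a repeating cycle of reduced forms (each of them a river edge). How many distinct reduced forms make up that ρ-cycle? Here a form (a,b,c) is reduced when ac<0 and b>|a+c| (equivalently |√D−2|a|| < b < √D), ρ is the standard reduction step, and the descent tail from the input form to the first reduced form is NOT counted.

D = 56, ⌊√D⌋ = 7
river: ρ → (-2,4,5)
river: ρ → (5,6,-1)
river: ρ → (-1,6,5)
river: ρ → (5,4,-2)
ρ-cycle length = 4 (tail of 0 descent steps not counted)

4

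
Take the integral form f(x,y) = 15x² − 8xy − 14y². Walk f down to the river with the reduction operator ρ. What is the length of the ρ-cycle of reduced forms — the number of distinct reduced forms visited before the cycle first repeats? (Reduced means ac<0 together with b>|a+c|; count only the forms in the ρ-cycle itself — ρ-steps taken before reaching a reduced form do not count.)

D = 904, ⌊√D⌋ = 30
descent: ρ → (-14,8,15)  [lands on river]
river: ρ → (15,22,-7)
river: ρ → (-7,20,18)
river: ρ → (18,16,-9)
river: ρ → (-9,20,14)
river: ρ → (14,8,-15)
river: ρ → (-15,22,7)
river: ρ → (7,20,-18)
river: ρ → (-18,16,9)
river: ρ → (9,20,-14)
ρ-cycle length = 10 (tail of 1 descent step not counted)

10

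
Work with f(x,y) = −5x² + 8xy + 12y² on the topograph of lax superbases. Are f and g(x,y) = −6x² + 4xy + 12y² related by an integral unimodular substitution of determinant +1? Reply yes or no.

D₁ = 304, D₂ = 304
river cycle of f (length 12): (12, 16, -1), (-1, 16, 12), (12, 8, -5), (-5, 12, 8), (8, 4, -9), (-9, 14, 3), (3, 16, -4), (-4, 16, 3), (3, 14, -9), (-9, 4, 8), … (2 more)
river cycle of g (length 6): (-6, 16, 2), (2, 16, -6), (-6, 8, 10), (10, 12, -4), (-4, 12, 10), (10, 8, -6)
cycles differ ⇒ inequivalent

no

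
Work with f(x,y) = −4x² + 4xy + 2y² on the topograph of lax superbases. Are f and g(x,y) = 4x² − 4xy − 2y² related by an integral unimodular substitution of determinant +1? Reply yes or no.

D₁ = 48, D₂ = 48
river cycle of f (length 2): (2, 4, -4), (-4, 4, 2)
river cycle of g (length 2): (-2, 4, 4), (4, 4, -2)
cycles differ ⇒ inequivalent

no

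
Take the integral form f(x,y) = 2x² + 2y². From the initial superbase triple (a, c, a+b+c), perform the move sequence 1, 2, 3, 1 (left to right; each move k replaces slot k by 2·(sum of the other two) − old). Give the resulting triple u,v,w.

start (2,2,4) = (f(1,0),f(0,1),f(1,1))
replace slot 1: 2·(2+4) − 2 = 10 → (10,2,4)
replace slot 2: 2·(10+4) − 2 = 26 → (10,26,4)
replace slot 3: 2·(10+26) − 4 = 68 → (10,26,68)
replace slot 1: 2·(26+68) − 10 = 178 → (178,26,68)

178,26,68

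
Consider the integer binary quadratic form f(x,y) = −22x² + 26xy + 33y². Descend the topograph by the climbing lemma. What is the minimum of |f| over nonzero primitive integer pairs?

river: ρ → (33,40,-15)
river: ρ → (-15,50,18)
river: ρ → (18,58,-3)
river: ρ → (-3,56,37)
river: ρ → (37,18,-22)
river: ρ → (-22,26,33)
closes: descent 0, river 6
min |a| on river = 3

3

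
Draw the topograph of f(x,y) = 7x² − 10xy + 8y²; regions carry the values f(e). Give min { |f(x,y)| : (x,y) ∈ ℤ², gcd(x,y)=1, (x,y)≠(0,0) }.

translate: b→4 (≡-10 mod 14), so (7,-10,8)→(7,4,5)
flip: (7,4,5)→(5,-4,7)
reduced (well bottom): (5,-4,7) with a≤c, −a<b≤a
well minimum = a = 5

5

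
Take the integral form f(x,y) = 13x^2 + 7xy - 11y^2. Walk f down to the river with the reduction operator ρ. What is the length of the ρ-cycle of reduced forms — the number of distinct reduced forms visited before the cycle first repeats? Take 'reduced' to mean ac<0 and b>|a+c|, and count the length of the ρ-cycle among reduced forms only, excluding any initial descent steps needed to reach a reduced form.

D = 621, ⌊√D⌋ = 24
river: ρ → (-11,15,9)
river: ρ → (9,21,-5)
river: ρ → (-5,19,13)
river: ρ → (13,7,-11)
ρ-cycle length = 4 (tail of 0 descent steps not counted)

4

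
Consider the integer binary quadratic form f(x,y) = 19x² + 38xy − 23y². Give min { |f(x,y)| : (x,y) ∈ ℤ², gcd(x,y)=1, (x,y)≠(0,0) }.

river: ρ → (-23,54,3)
river: ρ → (3,54,-23)
river: ρ → (-23,38,19)
river: ρ → (19,38,-23)
closes: descent 0, river 4
min |a| on river = 3

3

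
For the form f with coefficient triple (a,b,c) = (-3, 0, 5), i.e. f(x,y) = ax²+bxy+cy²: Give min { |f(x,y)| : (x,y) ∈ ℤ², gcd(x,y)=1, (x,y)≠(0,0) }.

descent: ρ → (5,0,-3)
descent: ρ → (-3,6,2)  [lands on river]
river: ρ → (2,6,-3)
closes: descent 2, river 2
min |a| on river = 2

2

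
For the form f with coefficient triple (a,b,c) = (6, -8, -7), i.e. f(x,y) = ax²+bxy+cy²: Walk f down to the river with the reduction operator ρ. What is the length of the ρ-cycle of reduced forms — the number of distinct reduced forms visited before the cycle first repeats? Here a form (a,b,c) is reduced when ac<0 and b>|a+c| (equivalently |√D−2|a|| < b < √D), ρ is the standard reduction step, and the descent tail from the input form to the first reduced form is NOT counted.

D = 232, ⌊√D⌋ = 15
descent: ρ → (-7,8,6)  [lands on river]
river: ρ → (6,4,-9)
river: ρ → (-9,14,1)
river: ρ → (1,14,-9)
river: ρ → (-9,4,6)
river: ρ → (6,8,-7)
river: ρ → (-7,6,7)
river: ρ → (7,8,-6)
river: ρ → (-6,4,9)
river: ρ → (9,14,-1)
river: ρ → (-1,14,9)
river: ρ → (9,4,-6)
river: ρ → (-6,8,7)
river: ρ → (7,6,-7)
ρ-cycle length = 14 (tail of 1 descent step not counted)

14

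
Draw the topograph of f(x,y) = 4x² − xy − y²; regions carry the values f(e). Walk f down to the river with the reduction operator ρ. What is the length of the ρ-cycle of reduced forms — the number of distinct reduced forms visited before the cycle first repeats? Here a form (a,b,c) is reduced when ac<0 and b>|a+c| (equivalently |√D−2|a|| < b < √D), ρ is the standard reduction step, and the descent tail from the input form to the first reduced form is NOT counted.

D = 17, ⌊√D⌋ = 4
descent: ρ → (-1,3,2)  [lands on river]
river: ρ → (2,1,-2)
river: ρ → (-2,3,1)
river: ρ → (1,3,-2)
river: ρ → (-2,1,2)
river: ρ → (2,3,-1)
ρ-cycle length = 6 (tail of 1 descent step not counted)

6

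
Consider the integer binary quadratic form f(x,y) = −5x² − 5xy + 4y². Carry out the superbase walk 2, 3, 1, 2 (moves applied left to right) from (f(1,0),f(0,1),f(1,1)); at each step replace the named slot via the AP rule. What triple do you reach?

start (-5,4,-6) = (f(1,0),f(0,1),f(1,1))
replace slot 2: 2·((-5)+(-6)) − 4 = -26 → (-5,-26,-6)
replace slot 3: 2·((-5)+(-26)) − (-6) = -56 → (-5,-26,-56)
replace slot 1: 2·((-26)+(-56)) − (-5) = -159 → (-159,-26,-56)
replace slot 2: 2·((-159)+(-56)) − (-26) = -404 → (-159,-404,-56)

-159,-404,-56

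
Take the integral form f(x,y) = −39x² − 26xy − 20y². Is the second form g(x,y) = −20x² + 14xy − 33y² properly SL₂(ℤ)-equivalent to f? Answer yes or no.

D₁ = -2444, D₂ = -2444
f is negative-definite; reduce −f:
−f: flip: (39,26,20)→(20,-26,39)
−f: translate: b→14 (≡-26 mod 40), so (20,-26,39)→(20,14,33)
−f: reduced (well bottom): (20,14,33) with a≤c, −a<b≤a
flip sign back: reduced form of f is (-20,-14,-33)
g is negative-definite; reduce −g:
−g: reduced (well bottom): (20,-14,33) with a≤c, −a<b≤a
flip sign back: reduced form of g is (-20,14,-33)
reduced forms (-20, -14, -33) vs (-20, 14, -33) ⇒ inequivalent

no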